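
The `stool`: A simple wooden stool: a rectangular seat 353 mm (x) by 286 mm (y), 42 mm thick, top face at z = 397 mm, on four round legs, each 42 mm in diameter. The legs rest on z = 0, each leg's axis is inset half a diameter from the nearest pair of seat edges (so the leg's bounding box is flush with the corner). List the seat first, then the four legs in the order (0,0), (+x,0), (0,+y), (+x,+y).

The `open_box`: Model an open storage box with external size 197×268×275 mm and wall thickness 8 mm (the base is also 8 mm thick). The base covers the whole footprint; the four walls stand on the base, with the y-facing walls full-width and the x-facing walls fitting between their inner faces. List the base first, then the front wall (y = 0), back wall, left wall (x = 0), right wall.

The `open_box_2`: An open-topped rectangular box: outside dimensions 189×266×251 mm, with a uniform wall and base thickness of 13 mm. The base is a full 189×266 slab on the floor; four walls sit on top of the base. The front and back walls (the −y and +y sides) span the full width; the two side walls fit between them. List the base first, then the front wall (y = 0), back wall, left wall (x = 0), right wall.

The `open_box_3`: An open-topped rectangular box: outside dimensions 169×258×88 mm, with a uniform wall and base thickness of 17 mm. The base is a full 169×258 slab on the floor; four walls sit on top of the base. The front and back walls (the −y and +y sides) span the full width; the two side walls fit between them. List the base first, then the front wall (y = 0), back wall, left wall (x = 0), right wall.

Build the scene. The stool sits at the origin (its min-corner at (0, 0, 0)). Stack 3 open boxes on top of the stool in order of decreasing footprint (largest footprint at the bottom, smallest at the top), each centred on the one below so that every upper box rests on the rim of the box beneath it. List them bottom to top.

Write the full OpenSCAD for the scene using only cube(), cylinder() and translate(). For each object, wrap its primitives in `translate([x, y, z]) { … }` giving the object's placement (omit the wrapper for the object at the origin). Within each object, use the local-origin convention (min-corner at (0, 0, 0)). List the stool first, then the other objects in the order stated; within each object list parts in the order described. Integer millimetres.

translate([0, 0, 355]) cube([353, 286, 42]);
translate([21, 21, 0]) cylinder(h = 355, r = 21);
translate([332, 21, 0]) cylinder(h = 355, r = 21);
translate([21, 265, 0]) cylinder(h = 355, r = 21);
translate([332, 265, 0]) cylinder(h = 355, r = 21);
translate([78, 9, 397]) {
  cube([197, 268, 8]);
  translate([0, 0, 8]) cube([197, 8, 267]);
  translate([0, 260, 8]) cube([197, 8, 267]);
  translate([0, 8, 8]) cube([8, 252, 267]);
  translate([189, 8, 8]) cube([8, 252, 267]);
}
translate([82, 10, 672]) {
  cube([189, 266, 13]);
  translate([0, 0, 13]) cube([189, 13, 238]);
  translate([0, 253, 13]) cube([189, 13, 238]);
  translate([0, 13, 13]) cube([13, 240, 238]);
  translate([176, 13, 13]) cube([13, 240, 238]);
}
translate([92, 14, 923]) {
  cube([169, 258, 17]);
  translate([0, 0, 17]) cube([169, 17, 71]);
  translate([0, 241, 17]) cube([169, 17, 71]);
  translate([0, 17, 17]) cube([17, 224, 71]);
  translate([152, 17, 17]) cube([17, 224, 71]);
}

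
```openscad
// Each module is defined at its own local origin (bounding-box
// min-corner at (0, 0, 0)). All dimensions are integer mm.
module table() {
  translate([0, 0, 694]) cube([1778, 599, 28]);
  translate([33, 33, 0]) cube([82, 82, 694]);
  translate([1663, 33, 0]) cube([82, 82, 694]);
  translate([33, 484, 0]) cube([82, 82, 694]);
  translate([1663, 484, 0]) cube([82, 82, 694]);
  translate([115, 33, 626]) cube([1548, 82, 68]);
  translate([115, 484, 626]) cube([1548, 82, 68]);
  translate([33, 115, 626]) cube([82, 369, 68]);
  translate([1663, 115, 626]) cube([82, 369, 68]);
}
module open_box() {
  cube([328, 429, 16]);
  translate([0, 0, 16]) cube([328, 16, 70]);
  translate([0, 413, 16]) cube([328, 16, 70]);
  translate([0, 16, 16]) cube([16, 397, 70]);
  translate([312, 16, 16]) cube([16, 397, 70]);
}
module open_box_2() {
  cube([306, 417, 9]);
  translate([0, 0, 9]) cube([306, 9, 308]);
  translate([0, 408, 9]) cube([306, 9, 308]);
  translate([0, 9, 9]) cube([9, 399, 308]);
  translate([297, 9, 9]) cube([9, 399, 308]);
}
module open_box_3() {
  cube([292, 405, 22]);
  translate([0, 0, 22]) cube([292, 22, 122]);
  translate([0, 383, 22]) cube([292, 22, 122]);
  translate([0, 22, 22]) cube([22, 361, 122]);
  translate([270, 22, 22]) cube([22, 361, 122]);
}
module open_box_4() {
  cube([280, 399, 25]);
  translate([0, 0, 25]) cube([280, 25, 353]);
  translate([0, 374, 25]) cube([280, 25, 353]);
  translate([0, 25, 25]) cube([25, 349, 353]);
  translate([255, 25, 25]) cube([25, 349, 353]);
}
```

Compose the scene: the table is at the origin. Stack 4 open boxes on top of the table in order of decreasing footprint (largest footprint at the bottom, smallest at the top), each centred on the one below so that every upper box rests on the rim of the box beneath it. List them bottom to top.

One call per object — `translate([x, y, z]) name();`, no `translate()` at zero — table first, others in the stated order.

table();
translate([725, 85, 722]) open_box();
translate([736, 91, 808]) open_box_2();
translate([743, 97, 1125]) open_box_3();
translate([749, 100, 1269]) open_box_4();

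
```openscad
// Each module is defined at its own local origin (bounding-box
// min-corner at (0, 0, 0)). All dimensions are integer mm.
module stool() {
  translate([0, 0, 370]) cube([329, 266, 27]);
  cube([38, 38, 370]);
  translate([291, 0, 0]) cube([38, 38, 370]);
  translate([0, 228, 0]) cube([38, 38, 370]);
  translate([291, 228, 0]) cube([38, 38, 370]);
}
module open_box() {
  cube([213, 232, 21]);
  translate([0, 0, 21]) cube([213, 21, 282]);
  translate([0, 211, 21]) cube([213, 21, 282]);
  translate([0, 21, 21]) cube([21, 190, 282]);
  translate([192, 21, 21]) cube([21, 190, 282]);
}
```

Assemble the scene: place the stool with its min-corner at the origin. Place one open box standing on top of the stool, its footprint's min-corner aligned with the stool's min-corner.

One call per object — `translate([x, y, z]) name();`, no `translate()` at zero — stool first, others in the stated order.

stool();
translate([0, 0, 397]) open_box();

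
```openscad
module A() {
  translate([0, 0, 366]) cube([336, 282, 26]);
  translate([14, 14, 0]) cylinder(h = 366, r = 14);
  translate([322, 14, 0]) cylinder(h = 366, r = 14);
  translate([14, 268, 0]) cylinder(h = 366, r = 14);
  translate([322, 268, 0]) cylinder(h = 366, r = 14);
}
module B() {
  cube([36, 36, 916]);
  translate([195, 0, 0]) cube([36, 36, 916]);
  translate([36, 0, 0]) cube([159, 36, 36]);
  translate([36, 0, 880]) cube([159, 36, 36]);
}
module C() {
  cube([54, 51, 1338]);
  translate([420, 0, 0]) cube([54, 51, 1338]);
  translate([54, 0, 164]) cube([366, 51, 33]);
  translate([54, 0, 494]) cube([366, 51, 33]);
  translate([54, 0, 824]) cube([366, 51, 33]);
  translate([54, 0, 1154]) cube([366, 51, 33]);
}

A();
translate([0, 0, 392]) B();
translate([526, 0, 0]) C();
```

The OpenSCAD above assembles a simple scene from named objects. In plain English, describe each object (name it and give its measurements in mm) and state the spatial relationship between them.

A is a simple wooden stool: a rectangular seat 336 mm (x) by 282 mm (y), 26 mm thick, top face at z = 392 mm, on four round legs, each 28 mm in diameter. The legs rest on z = 0, each leg's axis is inset half a diameter from the nearest pair of seat edges (so the leg's bounding box is flush with the corner).

B is a rectangular picture frame lying in the x–z plane (depth along y). The opening is 159 mm wide (x) by 844 mm tall (z), surrounded by a border 36 mm wide on all four sides. The frame is 36 mm deep and is made of two full-height vertical stiles with two horizontal rails fitted between them.

C is a wooden ladder with two side rails of 54×51 mm section and 1338 mm height, set 474 mm apart overall. Between them run 4 rectangular rungs (51 mm deep, 33 mm thick), front faces flush with the rails' −y face. The bottom of the first rung is 164 mm above the floor and each subsequent rung is 330 mm higher than the one below.

The picture frame is on top of the stool. The ladder is on the floor beside the stool on its +x side.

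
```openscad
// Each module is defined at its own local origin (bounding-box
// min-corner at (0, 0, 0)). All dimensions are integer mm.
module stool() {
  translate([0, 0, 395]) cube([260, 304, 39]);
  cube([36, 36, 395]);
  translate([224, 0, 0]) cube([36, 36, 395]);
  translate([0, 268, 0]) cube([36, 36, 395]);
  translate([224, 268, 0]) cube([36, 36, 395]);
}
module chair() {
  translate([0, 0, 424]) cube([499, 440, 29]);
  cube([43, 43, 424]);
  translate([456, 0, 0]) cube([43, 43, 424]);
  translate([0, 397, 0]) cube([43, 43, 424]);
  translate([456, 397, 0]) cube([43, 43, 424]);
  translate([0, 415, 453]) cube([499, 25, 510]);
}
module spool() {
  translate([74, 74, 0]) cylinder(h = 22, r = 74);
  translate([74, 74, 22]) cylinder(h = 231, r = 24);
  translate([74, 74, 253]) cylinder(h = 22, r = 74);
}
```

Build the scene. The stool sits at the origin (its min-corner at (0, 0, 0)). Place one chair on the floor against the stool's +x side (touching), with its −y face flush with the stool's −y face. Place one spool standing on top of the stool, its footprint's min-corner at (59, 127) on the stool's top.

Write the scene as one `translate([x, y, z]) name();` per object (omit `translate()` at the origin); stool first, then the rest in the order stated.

stool();
translate([260, 0, 0]) chair();
translate([59, 127, 434]) spool();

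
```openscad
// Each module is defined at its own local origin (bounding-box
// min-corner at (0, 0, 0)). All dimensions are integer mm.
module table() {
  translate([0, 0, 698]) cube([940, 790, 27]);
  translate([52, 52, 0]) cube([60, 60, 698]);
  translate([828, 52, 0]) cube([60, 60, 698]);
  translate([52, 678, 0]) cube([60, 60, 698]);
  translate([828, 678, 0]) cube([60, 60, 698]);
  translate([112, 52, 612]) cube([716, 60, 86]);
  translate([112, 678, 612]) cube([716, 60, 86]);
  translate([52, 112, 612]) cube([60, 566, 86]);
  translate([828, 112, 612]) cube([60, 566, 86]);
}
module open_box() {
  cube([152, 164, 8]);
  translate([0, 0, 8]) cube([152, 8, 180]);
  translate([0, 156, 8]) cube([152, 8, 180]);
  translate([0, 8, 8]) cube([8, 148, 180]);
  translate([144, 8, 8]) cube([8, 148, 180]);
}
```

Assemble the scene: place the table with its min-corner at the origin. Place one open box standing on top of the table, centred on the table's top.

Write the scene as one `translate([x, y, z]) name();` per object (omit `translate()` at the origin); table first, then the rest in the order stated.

table();
translate([394, 313, 725]) open_box();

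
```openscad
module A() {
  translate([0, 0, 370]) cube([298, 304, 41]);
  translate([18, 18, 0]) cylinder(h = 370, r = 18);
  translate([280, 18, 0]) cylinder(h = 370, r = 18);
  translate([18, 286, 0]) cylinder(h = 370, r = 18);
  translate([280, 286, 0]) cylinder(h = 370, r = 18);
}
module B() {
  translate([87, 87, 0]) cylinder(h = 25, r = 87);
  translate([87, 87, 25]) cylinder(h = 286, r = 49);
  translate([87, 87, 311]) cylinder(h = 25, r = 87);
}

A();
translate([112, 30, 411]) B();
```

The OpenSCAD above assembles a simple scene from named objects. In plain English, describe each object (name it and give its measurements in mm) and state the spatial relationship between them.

A is a simple wooden stool: a rectangular seat 298 mm (x) by 304 mm (y), 41 mm thick, top face at z = 411 mm, on four round legs, each 36 mm in diameter. The legs rest on z = 0, each leg's axis is inset half a diameter from the nearest pair of seat edges (so the leg's bounding box is flush with the corner).

B is a spool: two coaxial disc flanges of radius 87 mm and thickness 25 mm, joined by a core cylinder of radius 49 mm and height 286 mm. The lower flange rests on z = 0 and the three cylinders share a vertical axis.

The spool is on top of the stool.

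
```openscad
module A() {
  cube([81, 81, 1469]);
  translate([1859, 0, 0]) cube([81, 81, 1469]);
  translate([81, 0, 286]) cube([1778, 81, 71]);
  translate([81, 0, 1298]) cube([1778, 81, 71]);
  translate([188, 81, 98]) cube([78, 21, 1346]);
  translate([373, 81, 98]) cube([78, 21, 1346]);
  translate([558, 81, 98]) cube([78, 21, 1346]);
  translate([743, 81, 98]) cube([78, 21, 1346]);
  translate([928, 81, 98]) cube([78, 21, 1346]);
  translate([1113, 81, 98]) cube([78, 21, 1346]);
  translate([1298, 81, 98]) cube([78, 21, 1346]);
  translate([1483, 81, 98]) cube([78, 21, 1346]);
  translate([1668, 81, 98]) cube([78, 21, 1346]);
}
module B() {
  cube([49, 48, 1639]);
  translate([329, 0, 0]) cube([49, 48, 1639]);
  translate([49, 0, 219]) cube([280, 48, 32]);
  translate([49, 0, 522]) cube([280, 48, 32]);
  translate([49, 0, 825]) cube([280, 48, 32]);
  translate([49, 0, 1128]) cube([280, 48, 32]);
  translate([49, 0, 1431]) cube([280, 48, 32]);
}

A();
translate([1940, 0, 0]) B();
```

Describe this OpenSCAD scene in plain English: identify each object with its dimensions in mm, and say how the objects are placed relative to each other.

A is a fence section. Two 81×81 mm posts, 1469 mm tall, stand on the floor with a clear span of 1778 mm between their inner faces. Two horizontal rails of 81×71 mm section span the gap between the posts with their undersides at z = 286 mm and z = 1298 mm, flush with the posts' −y face. 9 pickets, each 78 mm wide, 21 mm thick and 1346 mm tall, are fixed to the +y face of the rails with their bottoms at z = 98 mm, evenly spaced across the span with equal gaps (rounded down to the nearest mm) at the −x end and between each pair — any rounding remainder accumulates at the +x end.

B is a straight ladder. Two 49×48 mm vertical rails, 1639 mm tall, stand 378 mm apart (outside-to-outside) with their front faces coplanar on the −y side. 5 rungs, each 48 mm deep and 32 mm tall, span between the inner faces of the rails, front faces flush with the rails. The lowest rung's underside is at z = 219 mm and rungs are spaced 303 mm apart (underside to underside).

The ladder is against the fence section's +x side, with their −y faces flush.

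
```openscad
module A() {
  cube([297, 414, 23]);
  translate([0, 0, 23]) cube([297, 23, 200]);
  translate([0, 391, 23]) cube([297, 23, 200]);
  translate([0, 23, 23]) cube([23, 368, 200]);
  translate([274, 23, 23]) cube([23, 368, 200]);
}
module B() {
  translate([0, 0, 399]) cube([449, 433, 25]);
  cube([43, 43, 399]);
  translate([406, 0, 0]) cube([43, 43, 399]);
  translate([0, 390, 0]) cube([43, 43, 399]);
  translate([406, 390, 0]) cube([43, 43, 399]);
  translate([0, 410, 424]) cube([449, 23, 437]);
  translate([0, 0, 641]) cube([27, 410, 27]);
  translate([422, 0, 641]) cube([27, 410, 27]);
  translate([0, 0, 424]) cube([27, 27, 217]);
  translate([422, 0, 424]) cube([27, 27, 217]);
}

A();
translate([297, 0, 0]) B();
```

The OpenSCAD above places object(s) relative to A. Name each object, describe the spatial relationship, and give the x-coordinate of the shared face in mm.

The open box's +x face and the chair's −x face are both at x = 297 mm.

A is an open box. B is a chair. The chair is against the open box's +x side, with their −y faces flush. The x-coordinate of the shared face is 297 mm.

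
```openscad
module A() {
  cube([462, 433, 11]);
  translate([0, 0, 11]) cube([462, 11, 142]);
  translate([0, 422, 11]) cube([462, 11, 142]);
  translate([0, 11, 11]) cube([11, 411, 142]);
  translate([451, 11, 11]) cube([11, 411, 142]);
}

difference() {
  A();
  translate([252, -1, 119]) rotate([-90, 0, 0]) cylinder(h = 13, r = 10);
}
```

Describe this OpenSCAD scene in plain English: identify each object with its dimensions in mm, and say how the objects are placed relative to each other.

A is an open-topped rectangular box: outside dimensions 462×433×153 mm, with a uniform wall and base thickness of 11 mm. The base is a full 462×433 slab on the floor; four walls sit on top of the base. The front and back walls (the −y and +y sides) span the full width; the two side walls fit between them.

The open box has a circular hole of radius 10 mm through its front wall, centred at (x = 252, z = 119).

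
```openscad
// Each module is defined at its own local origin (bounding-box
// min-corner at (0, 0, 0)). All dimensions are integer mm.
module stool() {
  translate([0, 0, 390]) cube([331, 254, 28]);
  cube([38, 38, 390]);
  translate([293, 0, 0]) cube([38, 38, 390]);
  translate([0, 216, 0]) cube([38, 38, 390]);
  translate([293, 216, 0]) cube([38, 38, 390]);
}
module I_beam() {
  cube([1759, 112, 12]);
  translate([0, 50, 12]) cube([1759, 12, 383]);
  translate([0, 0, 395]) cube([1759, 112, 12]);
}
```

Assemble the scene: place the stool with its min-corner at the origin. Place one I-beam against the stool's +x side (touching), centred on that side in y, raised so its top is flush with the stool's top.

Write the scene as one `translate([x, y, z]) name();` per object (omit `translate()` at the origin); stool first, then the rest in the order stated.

stool();
translate([331, 71, 11]) I_beam();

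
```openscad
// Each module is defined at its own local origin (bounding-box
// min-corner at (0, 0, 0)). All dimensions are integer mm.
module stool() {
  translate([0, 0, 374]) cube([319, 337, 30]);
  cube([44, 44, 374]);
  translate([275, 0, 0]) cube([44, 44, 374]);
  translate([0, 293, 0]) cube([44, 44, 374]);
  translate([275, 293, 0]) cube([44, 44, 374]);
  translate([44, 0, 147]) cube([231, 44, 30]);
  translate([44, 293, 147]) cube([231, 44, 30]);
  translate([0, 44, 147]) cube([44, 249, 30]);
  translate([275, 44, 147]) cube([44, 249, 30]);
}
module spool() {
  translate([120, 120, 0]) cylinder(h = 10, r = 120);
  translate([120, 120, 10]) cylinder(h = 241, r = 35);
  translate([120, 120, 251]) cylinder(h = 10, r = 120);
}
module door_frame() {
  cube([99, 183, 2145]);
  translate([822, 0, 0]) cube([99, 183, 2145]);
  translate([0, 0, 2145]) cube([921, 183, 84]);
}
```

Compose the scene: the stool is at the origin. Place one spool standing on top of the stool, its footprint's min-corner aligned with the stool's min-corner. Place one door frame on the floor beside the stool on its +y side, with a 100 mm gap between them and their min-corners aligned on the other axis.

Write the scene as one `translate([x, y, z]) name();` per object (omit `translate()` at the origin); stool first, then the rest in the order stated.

stool();
translate([0, 0, 404]) spool();
translate([0, 437, 0]) door_frame();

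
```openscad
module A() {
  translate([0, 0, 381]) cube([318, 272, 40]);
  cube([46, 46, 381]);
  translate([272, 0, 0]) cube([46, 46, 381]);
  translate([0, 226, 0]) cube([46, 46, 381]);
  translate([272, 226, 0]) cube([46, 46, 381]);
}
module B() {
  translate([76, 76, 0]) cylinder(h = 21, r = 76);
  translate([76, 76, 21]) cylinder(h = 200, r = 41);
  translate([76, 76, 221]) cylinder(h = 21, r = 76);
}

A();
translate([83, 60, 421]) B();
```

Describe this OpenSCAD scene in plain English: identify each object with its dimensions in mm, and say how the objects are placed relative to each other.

A is a simple wooden stool: a rectangular seat 318 mm (x) by 272 mm (y), 40 mm thick, top face at z = 421 mm, on four square legs, each 46×46 mm in cross-section. The legs rest on z = 0, each flush with a corner of the seat.

B is a spool: two coaxial disc flanges of radius 76 mm and thickness 21 mm, joined by a core cylinder of radius 41 mm and height 200 mm. The lower flange rests on z = 0 and the three cylinders share a vertical axis.

The spool is on top of the stool, centred.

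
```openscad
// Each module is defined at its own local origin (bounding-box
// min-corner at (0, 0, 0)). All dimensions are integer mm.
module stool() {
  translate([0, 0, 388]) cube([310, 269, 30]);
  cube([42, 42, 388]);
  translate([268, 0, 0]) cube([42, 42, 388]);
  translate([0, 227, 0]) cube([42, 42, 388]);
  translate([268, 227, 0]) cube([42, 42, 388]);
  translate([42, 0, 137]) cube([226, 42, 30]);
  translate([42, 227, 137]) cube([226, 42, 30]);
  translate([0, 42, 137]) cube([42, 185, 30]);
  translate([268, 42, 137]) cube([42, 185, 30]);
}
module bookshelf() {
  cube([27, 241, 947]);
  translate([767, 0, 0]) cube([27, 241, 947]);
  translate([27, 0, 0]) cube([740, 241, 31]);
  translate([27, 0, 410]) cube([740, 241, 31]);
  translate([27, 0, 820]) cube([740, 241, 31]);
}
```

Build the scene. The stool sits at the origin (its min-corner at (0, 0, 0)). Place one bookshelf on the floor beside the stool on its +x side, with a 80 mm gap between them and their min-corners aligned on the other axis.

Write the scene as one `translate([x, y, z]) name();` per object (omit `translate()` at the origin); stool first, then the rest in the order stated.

stool();
translate([390, 0, 0]) bookshelf();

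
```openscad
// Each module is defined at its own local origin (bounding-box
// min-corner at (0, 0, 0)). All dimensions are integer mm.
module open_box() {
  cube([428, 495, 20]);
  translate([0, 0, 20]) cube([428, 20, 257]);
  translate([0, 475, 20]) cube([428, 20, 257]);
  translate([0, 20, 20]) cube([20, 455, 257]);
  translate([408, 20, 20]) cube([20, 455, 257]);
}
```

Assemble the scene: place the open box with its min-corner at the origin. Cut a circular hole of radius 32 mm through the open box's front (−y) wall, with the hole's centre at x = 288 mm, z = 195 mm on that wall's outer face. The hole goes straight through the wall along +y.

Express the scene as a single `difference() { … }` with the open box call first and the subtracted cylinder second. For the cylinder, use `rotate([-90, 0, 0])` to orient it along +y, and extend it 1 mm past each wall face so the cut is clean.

difference() {
  open_box();
  translate([288, -1, 195]) rotate([-90, 0, 0]) cylinder(h = 22, r = 32);
}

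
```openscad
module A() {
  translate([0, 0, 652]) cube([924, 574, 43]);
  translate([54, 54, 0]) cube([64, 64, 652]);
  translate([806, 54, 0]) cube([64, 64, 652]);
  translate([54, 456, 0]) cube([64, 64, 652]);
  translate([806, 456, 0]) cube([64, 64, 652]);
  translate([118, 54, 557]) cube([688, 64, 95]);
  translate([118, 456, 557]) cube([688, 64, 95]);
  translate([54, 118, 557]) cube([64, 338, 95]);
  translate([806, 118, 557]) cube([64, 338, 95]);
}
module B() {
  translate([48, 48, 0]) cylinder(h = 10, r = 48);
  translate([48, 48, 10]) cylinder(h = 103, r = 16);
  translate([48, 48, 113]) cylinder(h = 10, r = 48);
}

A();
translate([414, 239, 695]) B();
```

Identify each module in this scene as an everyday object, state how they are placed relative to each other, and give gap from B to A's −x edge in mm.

A is a table. B is a spool. The spool is on top of the table, centred. The gap from the spool to the table's −x edge is 414 mm.

The spool's min-x is at 414; the table's min-x is 0; gap = 414 mm.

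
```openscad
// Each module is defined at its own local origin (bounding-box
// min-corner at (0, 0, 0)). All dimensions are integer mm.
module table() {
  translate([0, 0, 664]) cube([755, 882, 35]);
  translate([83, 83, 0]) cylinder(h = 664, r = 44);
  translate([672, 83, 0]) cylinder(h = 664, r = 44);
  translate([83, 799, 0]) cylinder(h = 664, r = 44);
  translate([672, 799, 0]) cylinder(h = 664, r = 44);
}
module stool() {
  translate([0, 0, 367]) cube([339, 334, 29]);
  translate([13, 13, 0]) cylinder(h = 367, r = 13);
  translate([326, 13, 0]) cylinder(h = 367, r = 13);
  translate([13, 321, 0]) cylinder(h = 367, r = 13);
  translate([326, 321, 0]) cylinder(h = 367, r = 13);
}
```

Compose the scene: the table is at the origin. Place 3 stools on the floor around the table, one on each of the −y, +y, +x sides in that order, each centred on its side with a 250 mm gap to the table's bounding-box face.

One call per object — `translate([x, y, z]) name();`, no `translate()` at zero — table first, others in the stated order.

table();
translate([208, -584, 0]) stool();
translate([208, 1132, 0]) stool();
translate([1005, 274, 0]) stool();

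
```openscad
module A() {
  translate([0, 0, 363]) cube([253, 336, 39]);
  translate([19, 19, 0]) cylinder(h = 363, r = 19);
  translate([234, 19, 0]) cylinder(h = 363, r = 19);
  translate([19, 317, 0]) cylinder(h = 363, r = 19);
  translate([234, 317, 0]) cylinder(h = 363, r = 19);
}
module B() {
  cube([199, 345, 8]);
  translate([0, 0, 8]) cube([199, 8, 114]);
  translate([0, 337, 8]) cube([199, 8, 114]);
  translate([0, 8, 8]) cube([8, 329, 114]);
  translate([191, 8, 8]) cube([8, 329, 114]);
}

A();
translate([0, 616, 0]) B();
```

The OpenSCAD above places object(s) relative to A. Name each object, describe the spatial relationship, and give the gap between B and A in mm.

A is a stool. B is an open box. The open box is on the floor beside the stool on its +y side. The gap between the open box and the stool is 280 mm.

The open box's nearest face is 280 mm from the stool's +y face.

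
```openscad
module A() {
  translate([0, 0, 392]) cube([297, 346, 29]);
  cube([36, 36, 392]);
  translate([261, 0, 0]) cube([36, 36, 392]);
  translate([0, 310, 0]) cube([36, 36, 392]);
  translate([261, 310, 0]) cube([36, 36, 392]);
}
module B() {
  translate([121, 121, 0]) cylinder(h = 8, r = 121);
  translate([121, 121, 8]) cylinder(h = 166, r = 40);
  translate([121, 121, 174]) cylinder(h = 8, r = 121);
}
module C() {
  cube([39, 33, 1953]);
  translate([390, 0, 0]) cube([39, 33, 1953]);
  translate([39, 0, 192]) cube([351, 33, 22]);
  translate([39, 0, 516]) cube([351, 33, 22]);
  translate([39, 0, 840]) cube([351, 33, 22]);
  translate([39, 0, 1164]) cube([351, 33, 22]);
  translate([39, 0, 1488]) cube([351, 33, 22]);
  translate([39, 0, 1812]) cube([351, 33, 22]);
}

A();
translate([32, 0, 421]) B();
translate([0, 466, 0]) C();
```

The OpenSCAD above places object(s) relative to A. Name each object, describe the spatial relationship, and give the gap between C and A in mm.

A is a stool. B is a spool. C is a ladder. The spool is on top of the stool. The ladder is on the floor beside the stool on its +y side. The gap between the ladder and the stool is 120 mm.

The ladder's nearest face is 120 mm from the stool's +y face.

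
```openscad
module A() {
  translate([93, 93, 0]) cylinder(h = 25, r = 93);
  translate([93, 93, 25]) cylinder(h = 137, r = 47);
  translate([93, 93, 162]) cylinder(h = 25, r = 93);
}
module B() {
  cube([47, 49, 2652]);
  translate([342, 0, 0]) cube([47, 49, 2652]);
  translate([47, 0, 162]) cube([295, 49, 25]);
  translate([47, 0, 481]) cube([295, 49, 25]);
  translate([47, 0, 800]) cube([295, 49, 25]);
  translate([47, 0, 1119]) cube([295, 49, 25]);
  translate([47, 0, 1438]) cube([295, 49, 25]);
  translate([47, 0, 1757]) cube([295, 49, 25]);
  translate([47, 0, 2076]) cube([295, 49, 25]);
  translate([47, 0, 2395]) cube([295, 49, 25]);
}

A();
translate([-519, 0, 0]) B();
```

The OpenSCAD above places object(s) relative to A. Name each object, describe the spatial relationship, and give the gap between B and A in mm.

The ladder's nearest face is 130 mm from the spool's −x face.

A is a spool. B is a ladder. The ladder is on the floor beside the spool on its −x side. The gap between the ladder and the spool is 130 mm.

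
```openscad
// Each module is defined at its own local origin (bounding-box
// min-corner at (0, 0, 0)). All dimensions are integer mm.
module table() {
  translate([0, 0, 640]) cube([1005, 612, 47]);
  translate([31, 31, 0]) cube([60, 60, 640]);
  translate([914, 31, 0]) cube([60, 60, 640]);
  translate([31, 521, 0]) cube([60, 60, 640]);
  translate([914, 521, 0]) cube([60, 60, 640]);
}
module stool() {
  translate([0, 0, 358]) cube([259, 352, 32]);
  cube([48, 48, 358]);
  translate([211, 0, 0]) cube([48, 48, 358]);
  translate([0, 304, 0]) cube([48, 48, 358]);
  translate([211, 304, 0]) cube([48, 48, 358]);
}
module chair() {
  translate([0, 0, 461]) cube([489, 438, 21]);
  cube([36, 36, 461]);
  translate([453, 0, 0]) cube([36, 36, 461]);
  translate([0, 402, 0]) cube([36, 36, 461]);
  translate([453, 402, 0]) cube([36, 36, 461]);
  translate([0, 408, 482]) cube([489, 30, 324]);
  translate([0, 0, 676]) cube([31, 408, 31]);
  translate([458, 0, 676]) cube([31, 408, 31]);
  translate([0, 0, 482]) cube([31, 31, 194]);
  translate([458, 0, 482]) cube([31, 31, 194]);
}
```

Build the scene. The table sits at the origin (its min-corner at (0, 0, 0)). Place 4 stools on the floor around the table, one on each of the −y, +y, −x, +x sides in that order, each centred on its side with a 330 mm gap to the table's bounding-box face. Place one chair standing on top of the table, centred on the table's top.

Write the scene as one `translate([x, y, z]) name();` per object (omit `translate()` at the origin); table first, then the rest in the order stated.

table();
translate([373, -682, 0]) stool();
translate([373, 942, 0]) stool();
translate([-589, 130, 0]) stool();
translate([1335, 130, 0]) stool();
translate([258, 87, 687]) chair();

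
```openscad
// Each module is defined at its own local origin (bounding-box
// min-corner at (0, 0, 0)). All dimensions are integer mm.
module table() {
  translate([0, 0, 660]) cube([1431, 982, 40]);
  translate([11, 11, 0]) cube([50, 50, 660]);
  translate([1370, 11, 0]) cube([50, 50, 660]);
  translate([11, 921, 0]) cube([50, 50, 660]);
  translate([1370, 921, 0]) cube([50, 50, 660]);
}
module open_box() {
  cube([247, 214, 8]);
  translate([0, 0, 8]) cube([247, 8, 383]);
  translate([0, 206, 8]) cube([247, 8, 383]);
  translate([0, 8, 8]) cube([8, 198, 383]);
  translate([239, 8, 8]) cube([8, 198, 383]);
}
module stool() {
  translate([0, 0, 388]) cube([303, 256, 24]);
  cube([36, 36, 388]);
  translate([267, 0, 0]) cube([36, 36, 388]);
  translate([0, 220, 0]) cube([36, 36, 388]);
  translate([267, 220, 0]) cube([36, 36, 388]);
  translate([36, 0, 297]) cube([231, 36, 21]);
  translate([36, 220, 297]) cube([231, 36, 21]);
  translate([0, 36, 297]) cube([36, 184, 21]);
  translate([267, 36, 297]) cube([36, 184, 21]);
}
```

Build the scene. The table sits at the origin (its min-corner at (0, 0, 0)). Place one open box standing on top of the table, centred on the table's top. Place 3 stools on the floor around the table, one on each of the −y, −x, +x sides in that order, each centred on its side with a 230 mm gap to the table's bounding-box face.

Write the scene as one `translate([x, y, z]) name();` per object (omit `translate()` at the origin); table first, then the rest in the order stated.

table();
translate([592, 384, 700]) open_box();
translate([564, -486, 0]) stool();
translate([-533, 363, 0]) stool();
translate([1661, 363, 0]) stool();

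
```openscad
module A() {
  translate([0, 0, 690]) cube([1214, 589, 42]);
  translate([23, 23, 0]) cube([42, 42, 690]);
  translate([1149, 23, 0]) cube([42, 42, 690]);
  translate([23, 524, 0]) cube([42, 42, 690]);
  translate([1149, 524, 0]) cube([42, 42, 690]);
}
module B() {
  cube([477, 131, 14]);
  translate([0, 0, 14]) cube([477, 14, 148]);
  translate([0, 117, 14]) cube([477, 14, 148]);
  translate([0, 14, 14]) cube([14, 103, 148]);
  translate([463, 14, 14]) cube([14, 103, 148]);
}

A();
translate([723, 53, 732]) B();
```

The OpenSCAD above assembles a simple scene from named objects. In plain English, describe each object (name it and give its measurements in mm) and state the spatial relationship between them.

A is a table with a 1214×589 mm rectangular top, 42 mm thick, top surface at z = 732 mm, supported by four 42×42 mm square legs, each inset 23 mm from the nearest pair of top edges, running from the floor.

B is an open storage box with external size 477×131×162 mm and wall thickness 14 mm (the base is also 14 mm thick). The base covers the whole footprint; the four walls stand on the base, with the y-facing walls full-width and the x-facing walls fitting between their inner faces.

The open box is on top of the table.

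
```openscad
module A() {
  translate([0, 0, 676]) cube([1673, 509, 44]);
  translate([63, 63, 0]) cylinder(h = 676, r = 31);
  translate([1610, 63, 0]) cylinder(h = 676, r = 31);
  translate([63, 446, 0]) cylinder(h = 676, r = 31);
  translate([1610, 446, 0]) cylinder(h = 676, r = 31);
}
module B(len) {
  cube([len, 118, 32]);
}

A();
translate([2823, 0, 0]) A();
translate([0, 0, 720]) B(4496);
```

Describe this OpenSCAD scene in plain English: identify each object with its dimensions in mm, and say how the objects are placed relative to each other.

A is a table with a 1673×509 mm rectangular top, 44 mm thick, top surface at z = 720 mm, supported by four round legs of 62 mm diameter, each leg's bounding box inset 32 mm from the nearest pair of top edges, running from the floor.

B is a rectangular beam 4496 mm long (x), 118 mm deep (y), 32 mm thick (z).

The beam spans the tops of two tables placed 1150 mm apart, resting at z = 720 mm.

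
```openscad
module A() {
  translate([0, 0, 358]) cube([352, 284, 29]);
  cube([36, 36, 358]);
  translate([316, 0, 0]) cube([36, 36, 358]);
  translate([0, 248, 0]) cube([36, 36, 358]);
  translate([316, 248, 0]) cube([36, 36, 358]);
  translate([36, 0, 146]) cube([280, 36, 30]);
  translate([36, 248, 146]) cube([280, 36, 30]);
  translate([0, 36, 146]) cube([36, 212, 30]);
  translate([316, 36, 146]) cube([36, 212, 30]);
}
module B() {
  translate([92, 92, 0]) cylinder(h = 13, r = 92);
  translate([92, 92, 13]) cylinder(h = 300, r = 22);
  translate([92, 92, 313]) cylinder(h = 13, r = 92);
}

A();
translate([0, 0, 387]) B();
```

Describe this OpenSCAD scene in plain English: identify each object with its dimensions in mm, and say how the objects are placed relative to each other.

A is a simple wooden stool: a rectangular seat 352 mm (x) by 284 mm (y), 29 mm thick, top face at z = 387 mm, on four square legs, each 36×36 mm in cross-section. The legs rest on z = 0, each flush with a corner of the seat. Four stretchers, 36 mm wide and 30 mm tall, connect adjacent legs with their undersides at z = 146 mm, each running between the inner faces of the legs it joins and aligned with the legs' outer faces on the other axis.

B is a spool: two coaxial disc flanges of radius 92 mm and thickness 13 mm, joined by a core cylinder of radius 22 mm and height 300 mm. The lower flange rests on z = 0 and the three cylinders share a vertical axis.

The spool is on top of the stool.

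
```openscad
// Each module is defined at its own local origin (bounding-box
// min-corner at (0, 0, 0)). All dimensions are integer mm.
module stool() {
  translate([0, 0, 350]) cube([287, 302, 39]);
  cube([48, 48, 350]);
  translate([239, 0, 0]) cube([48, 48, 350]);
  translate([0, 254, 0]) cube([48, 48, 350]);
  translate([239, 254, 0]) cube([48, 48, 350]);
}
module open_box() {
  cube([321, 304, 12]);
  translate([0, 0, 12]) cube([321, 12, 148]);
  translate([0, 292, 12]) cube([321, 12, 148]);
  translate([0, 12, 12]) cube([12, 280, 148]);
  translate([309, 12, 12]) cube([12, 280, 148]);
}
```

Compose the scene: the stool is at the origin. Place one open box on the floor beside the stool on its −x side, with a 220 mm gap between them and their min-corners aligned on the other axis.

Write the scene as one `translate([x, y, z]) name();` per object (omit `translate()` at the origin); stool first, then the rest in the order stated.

stool();
translate([-541, 0, 0]) open_box();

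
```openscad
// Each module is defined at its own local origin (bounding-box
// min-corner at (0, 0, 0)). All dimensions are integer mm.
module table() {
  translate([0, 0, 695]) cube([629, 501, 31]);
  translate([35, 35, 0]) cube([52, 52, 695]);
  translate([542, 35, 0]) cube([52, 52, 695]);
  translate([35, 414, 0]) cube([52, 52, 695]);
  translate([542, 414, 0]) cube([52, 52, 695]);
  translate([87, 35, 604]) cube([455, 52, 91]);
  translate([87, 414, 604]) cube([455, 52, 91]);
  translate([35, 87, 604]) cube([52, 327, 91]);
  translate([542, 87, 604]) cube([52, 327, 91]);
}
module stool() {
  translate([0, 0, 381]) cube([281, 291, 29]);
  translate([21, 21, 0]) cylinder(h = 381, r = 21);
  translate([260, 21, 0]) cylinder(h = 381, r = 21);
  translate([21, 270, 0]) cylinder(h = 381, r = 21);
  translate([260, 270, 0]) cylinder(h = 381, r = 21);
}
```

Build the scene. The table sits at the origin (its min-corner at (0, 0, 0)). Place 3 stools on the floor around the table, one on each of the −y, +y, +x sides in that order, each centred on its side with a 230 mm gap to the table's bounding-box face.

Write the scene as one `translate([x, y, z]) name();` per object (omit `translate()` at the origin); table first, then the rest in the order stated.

table();
translate([174, -521, 0]) stool();
translate([174, 731, 0]) stool();
translate([859, 105, 0]) stool();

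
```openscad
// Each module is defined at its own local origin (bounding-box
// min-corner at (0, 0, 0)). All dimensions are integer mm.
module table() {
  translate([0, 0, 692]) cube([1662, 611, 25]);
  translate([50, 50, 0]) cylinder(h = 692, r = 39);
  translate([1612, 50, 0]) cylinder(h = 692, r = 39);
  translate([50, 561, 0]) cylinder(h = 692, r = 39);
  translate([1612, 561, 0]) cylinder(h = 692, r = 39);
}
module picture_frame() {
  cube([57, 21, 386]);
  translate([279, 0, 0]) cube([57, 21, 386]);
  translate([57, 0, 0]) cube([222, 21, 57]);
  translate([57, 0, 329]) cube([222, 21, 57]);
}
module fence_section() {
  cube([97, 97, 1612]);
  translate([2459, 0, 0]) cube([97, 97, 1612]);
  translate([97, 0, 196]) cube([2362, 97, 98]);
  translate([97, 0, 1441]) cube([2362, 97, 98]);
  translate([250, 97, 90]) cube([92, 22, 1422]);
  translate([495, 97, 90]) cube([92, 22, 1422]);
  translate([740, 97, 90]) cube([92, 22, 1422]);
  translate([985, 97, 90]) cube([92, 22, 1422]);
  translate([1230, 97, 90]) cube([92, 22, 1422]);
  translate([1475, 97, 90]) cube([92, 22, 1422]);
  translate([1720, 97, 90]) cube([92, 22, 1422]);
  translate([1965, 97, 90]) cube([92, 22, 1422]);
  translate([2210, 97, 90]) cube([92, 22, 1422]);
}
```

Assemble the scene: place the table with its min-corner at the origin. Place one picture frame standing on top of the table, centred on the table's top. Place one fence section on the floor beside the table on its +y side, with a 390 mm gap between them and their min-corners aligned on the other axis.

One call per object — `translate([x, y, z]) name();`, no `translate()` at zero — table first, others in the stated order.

table();
translate([663, 295, 717]) picture_frame();
translate([0, 1001, 0]) fence_section();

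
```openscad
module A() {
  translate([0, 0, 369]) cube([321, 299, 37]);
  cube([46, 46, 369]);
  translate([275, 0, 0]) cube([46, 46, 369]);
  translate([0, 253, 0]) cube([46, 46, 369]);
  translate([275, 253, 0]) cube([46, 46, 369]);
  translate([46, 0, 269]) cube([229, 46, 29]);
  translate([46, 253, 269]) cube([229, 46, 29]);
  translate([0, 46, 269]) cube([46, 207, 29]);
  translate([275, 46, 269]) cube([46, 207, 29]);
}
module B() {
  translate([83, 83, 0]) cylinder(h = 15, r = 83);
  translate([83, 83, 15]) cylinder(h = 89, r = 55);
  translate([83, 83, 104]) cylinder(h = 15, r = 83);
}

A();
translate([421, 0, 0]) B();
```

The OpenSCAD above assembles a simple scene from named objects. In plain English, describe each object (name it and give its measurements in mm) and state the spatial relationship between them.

A is a four-legged stool. The seat is 321×299 mm, 37 mm thick, top at z = 406 mm. It stands on four square legs, each 46×46 mm in cross-section, from z = 0 to the seat underside, each flush with a corner of the seat. Four stretchers, 46 mm wide and 29 mm tall, connect adjacent legs with their undersides at z = 269 mm, each running between the inner faces of the legs it joins and aligned with the legs' outer faces on the other axis.

B is a spool: two coaxial disc flanges of radius 83 mm and thickness 15 mm, joined by a core cylinder of radius 55 mm and height 89 mm. The lower flange rests on z = 0 and the three cylinders share a vertical axis.

The spool is on the floor beside the stool on its +x side.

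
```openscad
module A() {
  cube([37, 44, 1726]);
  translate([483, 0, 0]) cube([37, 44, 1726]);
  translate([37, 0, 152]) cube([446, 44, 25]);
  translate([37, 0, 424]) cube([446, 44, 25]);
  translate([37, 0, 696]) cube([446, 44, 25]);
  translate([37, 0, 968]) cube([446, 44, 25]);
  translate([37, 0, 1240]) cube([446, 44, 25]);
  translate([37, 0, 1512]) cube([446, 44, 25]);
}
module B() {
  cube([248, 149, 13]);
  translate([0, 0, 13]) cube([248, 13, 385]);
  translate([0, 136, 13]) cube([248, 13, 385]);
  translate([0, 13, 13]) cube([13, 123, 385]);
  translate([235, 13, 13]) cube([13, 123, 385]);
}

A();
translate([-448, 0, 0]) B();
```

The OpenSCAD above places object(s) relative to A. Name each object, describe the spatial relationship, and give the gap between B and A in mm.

The open box's nearest face is 200 mm from the ladder's −x face.

A is a ladder. B is an open box. The open box is on the floor beside the ladder on its −x side. The gap between the open box and the ladder is 200 mm.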